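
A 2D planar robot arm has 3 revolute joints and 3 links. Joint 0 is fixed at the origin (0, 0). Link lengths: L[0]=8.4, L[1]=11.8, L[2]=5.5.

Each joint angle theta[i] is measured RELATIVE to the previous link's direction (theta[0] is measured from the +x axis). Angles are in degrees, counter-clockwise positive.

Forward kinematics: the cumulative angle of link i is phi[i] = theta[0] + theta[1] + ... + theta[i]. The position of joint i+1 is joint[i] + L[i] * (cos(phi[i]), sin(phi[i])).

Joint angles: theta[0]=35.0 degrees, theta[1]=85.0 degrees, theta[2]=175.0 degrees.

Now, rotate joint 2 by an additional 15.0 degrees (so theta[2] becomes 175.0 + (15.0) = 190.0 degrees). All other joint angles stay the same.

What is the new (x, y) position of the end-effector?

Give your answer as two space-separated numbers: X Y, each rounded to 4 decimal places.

Answer: 4.5162 10.8239

Derivation:
joint[0] = (0.0000, 0.0000)  (base)
link 0: phi[0] = 35 = 35 deg
  cos(35 deg) = 0.8192, sin(35 deg) = 0.5736
  joint[1] = (0.0000, 0.0000) + 8.4 * (0.8192, 0.5736) = (0.0000 + 6.8809, 0.0000 + 4.8180) = (6.8809, 4.8180)
link 1: phi[1] = 35 + 85 = 120 deg
  cos(120 deg) = -0.5000, sin(120 deg) = 0.8660
  joint[2] = (6.8809, 4.8180) + 11.8 * (-0.5000, 0.8660) = (6.8809 + -5.9000, 4.8180 + 10.2191) = (0.9809, 15.0371)
link 2: phi[2] = 35 + 85 + 190 = 310 deg
  cos(310 deg) = 0.6428, sin(310 deg) = -0.7660
  joint[3] = (0.9809, 15.0371) + 5.5 * (0.6428, -0.7660) = (0.9809 + 3.5353, 15.0371 + -4.2132) = (4.5162, 10.8239)
End effector: (4.5162, 10.8239)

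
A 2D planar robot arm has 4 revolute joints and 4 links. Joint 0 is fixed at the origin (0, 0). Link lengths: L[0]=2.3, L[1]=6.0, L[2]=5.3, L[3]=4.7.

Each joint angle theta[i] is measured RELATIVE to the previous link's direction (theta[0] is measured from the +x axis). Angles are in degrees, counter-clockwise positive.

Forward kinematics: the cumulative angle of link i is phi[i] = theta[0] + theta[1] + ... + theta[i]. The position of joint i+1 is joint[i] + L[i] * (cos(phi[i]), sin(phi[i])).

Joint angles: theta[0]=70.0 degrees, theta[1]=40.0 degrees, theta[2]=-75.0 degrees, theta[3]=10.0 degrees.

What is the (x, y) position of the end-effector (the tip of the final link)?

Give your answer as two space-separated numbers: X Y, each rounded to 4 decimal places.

Answer: 6.3994 14.1628

Derivation:
joint[0] = (0.0000, 0.0000)  (base)
link 0: phi[0] = 70 = 70 deg
  cos(70 deg) = 0.3420, sin(70 deg) = 0.9397
  joint[1] = (0.0000, 0.0000) + 2.3 * (0.3420, 0.9397) = (0.0000 + 0.7866, 0.0000 + 2.1613) = (0.7866, 2.1613)
link 1: phi[1] = 70 + 40 = 110 deg
  cos(110 deg) = -0.3420, sin(110 deg) = 0.9397
  joint[2] = (0.7866, 2.1613) + 6 * (-0.3420, 0.9397) = (0.7866 + -2.0521, 2.1613 + 5.6382) = (-1.2655, 7.7994)
link 2: phi[2] = 70 + 40 + -75 = 35 deg
  cos(35 deg) = 0.8192, sin(35 deg) = 0.5736
  joint[3] = (-1.2655, 7.7994) + 5.3 * (0.8192, 0.5736) = (-1.2655 + 4.3415, 7.7994 + 3.0400) = (3.0760, 10.8394)
link 3: phi[3] = 70 + 40 + -75 + 10 = 45 deg
  cos(45 deg) = 0.7071, sin(45 deg) = 0.7071
  joint[4] = (3.0760, 10.8394) + 4.7 * (0.7071, 0.7071) = (3.0760 + 3.3234, 10.8394 + 3.3234) = (6.3994, 14.1628)
End effector: (6.3994, 14.1628)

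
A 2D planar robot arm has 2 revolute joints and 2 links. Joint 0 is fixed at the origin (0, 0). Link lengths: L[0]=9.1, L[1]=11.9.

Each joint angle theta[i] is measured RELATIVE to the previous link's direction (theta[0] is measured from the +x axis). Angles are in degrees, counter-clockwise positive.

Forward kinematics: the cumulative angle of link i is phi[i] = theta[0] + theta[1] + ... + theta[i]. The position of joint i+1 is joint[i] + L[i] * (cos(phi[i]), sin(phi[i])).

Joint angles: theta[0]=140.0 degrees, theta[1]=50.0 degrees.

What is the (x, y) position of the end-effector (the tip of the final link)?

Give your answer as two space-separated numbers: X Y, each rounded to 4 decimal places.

joint[0] = (0.0000, 0.0000)  (base)
link 0: phi[0] = 140 = 140 deg
  cos(140 deg) = -0.7660, sin(140 deg) = 0.6428
  joint[1] = (0.0000, 0.0000) + 9.1 * (-0.7660, 0.6428) = (0.0000 + -6.9710, 0.0000 + 5.8494) = (-6.9710, 5.8494)
link 1: phi[1] = 140 + 50 = 190 deg
  cos(190 deg) = -0.9848, sin(190 deg) = -0.1736
  joint[2] = (-6.9710, 5.8494) + 11.9 * (-0.9848, -0.1736) = (-6.9710 + -11.7192, 5.8494 + -2.0664) = (-18.6902, 3.7830)
End effector: (-18.6902, 3.7830)

Answer: -18.6902 3.7830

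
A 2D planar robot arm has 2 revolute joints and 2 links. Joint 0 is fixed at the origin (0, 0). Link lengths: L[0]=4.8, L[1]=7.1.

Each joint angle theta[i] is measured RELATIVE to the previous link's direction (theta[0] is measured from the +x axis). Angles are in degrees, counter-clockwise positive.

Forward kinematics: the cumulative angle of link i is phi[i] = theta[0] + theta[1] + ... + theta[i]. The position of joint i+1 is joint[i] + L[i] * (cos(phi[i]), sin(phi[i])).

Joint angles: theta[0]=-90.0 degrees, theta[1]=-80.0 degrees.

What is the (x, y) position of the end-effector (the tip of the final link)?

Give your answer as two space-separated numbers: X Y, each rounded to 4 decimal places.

Answer: -6.9921 -6.0329

Derivation:
joint[0] = (0.0000, 0.0000)  (base)
link 0: phi[0] = -90 = -90 deg
  cos(-90 deg) = 0.0000, sin(-90 deg) = -1.0000
  joint[1] = (0.0000, 0.0000) + 4.8 * (0.0000, -1.0000) = (0.0000 + 0.0000, 0.0000 + -4.8000) = (0.0000, -4.8000)
link 1: phi[1] = -90 + -80 = -170 deg
  cos(-170 deg) = -0.9848, sin(-170 deg) = -0.1736
  joint[2] = (0.0000, -4.8000) + 7.1 * (-0.9848, -0.1736) = (0.0000 + -6.9921, -4.8000 + -1.2329) = (-6.9921, -6.0329)
End effector: (-6.9921, -6.0329)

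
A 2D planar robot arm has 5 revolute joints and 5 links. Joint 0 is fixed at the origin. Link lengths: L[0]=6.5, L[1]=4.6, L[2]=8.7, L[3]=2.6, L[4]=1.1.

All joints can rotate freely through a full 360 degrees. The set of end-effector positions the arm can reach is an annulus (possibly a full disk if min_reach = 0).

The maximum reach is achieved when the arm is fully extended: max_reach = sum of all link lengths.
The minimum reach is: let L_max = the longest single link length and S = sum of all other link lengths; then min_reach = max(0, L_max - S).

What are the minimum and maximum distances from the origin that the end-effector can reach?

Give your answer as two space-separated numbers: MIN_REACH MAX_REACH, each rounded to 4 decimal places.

Answer: 0.0000 23.5000

Derivation:
Link lengths: [6.5, 4.6, 8.7, 2.6, 1.1]
max_reach = 6.5 + 4.6 + 8.7 + 2.6 + 1.1 = 23.5
L_max = max([6.5, 4.6, 8.7, 2.6, 1.1]) = 8.7
S (sum of others) = 23.5 - 8.7 = 14.8
min_reach = max(0, 8.7 - 14.8) = max(0, -6.1) = 0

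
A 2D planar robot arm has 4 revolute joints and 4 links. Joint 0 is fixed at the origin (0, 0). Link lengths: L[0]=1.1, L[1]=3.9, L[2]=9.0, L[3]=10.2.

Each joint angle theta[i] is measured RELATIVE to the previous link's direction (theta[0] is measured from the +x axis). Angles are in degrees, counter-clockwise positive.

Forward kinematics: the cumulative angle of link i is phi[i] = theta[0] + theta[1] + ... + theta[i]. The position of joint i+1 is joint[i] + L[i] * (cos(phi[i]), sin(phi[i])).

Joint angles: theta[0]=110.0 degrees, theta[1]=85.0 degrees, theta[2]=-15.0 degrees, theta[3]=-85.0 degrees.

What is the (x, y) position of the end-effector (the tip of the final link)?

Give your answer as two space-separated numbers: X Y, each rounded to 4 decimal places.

joint[0] = (0.0000, 0.0000)  (base)
link 0: phi[0] = 110 = 110 deg
  cos(110 deg) = -0.3420, sin(110 deg) = 0.9397
  joint[1] = (0.0000, 0.0000) + 1.1 * (-0.3420, 0.9397) = (0.0000 + -0.3762, 0.0000 + 1.0337) = (-0.3762, 1.0337)
link 1: phi[1] = 110 + 85 = 195 deg
  cos(195 deg) = -0.9659, sin(195 deg) = -0.2588
  joint[2] = (-0.3762, 1.0337) + 3.9 * (-0.9659, -0.2588) = (-0.3762 + -3.7671, 1.0337 + -1.0094) = (-4.1433, 0.0243)
link 2: phi[2] = 110 + 85 + -15 = 180 deg
  cos(180 deg) = -1.0000, sin(180 deg) = 0.0000
  joint[3] = (-4.1433, 0.0243) + 9 * (-1.0000, 0.0000) = (-4.1433 + -9.0000, 0.0243 + 0.0000) = (-13.1433, 0.0243)
link 3: phi[3] = 110 + 85 + -15 + -85 = 95 deg
  cos(95 deg) = -0.0872, sin(95 deg) = 0.9962
  joint[4] = (-13.1433, 0.0243) + 10.2 * (-0.0872, 0.9962) = (-13.1433 + -0.8890, 0.0243 + 10.1612) = (-14.0323, 10.1855)
End effector: (-14.0323, 10.1855)

Answer: -14.0323 10.1855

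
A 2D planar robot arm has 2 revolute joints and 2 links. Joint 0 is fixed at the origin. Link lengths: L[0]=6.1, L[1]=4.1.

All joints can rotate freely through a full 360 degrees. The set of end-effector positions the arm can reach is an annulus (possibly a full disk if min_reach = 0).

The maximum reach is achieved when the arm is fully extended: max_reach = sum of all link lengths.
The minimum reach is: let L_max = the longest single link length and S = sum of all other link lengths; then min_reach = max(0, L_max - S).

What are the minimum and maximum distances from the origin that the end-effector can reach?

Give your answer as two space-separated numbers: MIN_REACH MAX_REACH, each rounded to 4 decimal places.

Answer: 2.0000 10.2000

Derivation:
Link lengths: [6.1, 4.1]
max_reach = 6.1 + 4.1 = 10.2
L_max = max([6.1, 4.1]) = 6.1
S (sum of others) = 10.2 - 6.1 = 4.1
min_reach = max(0, 6.1 - 4.1) = max(0, 2) = 2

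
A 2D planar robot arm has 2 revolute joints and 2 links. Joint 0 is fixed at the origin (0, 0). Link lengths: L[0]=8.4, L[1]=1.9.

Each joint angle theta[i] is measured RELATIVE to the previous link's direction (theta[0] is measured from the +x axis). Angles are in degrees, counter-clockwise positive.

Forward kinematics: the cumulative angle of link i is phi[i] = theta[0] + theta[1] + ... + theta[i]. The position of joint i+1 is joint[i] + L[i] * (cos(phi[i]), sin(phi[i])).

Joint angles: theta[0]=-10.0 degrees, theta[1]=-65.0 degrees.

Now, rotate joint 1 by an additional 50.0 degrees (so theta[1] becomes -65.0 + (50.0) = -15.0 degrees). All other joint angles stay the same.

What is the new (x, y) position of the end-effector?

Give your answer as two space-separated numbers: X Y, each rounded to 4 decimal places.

joint[0] = (0.0000, 0.0000)  (base)
link 0: phi[0] = -10 = -10 deg
  cos(-10 deg) = 0.9848, sin(-10 deg) = -0.1736
  joint[1] = (0.0000, 0.0000) + 8.4 * (0.9848, -0.1736) = (0.0000 + 8.2724, 0.0000 + -1.4586) = (8.2724, -1.4586)
link 1: phi[1] = -10 + -15 = -25 deg
  cos(-25 deg) = 0.9063, sin(-25 deg) = -0.4226
  joint[2] = (8.2724, -1.4586) + 1.9 * (0.9063, -0.4226) = (8.2724 + 1.7220, -1.4586 + -0.8030) = (9.9944, -2.2616)
End effector: (9.9944, -2.2616)

Answer: 9.9944 -2.2616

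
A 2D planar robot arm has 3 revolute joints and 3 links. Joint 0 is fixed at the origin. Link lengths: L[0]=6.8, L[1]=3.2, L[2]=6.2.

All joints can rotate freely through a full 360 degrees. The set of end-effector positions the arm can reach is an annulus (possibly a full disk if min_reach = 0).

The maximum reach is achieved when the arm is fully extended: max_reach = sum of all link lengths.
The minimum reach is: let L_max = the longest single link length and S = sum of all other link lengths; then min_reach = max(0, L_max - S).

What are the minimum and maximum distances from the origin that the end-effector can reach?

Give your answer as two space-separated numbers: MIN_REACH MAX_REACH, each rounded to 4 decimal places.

Answer: 0.0000 16.2000

Derivation:
Link lengths: [6.8, 3.2, 6.2]
max_reach = 6.8 + 3.2 + 6.2 = 16.2
L_max = max([6.8, 3.2, 6.2]) = 6.8
S (sum of others) = 16.2 - 6.8 = 9.4
min_reach = max(0, 6.8 - 9.4) = max(0, -2.6) = 0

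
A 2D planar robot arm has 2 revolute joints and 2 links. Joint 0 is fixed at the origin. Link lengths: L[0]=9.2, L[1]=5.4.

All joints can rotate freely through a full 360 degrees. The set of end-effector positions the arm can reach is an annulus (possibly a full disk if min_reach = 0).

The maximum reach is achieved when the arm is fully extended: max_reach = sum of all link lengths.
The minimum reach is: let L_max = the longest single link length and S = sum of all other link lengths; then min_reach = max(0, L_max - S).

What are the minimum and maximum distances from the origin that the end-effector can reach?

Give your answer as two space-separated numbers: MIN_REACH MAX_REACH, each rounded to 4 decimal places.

Answer: 3.8000 14.6000

Derivation:
Link lengths: [9.2, 5.4]
max_reach = 9.2 + 5.4 = 14.6
L_max = max([9.2, 5.4]) = 9.2
S (sum of others) = 14.6 - 9.2 = 5.4
min_reach = max(0, 9.2 - 5.4) = max(0, 3.8) = 3.8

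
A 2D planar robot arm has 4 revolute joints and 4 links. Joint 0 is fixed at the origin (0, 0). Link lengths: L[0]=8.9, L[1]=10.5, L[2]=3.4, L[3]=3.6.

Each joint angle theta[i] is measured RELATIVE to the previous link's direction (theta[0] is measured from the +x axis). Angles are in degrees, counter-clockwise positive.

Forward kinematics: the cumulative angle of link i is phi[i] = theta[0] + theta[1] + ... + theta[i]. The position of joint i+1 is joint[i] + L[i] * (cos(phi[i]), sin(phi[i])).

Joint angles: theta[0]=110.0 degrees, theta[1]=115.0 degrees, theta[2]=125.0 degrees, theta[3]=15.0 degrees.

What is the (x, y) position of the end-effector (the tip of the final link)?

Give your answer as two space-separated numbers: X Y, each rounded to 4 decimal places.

Answer: -3.5340 0.6620

Derivation:
joint[0] = (0.0000, 0.0000)  (base)
link 0: phi[0] = 110 = 110 deg
  cos(110 deg) = -0.3420, sin(110 deg) = 0.9397
  joint[1] = (0.0000, 0.0000) + 8.9 * (-0.3420, 0.9397) = (0.0000 + -3.0440, 0.0000 + 8.3633) = (-3.0440, 8.3633)
link 1: phi[1] = 110 + 115 = 225 deg
  cos(225 deg) = -0.7071, sin(225 deg) = -0.7071
  joint[2] = (-3.0440, 8.3633) + 10.5 * (-0.7071, -0.7071) = (-3.0440 + -7.4246, 8.3633 + -7.4246) = (-10.4686, 0.9386)
link 2: phi[2] = 110 + 115 + 125 = 350 deg
  cos(350 deg) = 0.9848, sin(350 deg) = -0.1736
  joint[3] = (-10.4686, 0.9386) + 3.4 * (0.9848, -0.1736) = (-10.4686 + 3.3483, 0.9386 + -0.5904) = (-7.1203, 0.3482)
link 3: phi[3] = 110 + 115 + 125 + 15 = 365 deg
  cos(365 deg) = 0.9962, sin(365 deg) = 0.0872
  joint[4] = (-7.1203, 0.3482) + 3.6 * (0.9962, 0.0872) = (-7.1203 + 3.5863, 0.3482 + 0.3138) = (-3.5340, 0.6620)
End effector: (-3.5340, 0.6620)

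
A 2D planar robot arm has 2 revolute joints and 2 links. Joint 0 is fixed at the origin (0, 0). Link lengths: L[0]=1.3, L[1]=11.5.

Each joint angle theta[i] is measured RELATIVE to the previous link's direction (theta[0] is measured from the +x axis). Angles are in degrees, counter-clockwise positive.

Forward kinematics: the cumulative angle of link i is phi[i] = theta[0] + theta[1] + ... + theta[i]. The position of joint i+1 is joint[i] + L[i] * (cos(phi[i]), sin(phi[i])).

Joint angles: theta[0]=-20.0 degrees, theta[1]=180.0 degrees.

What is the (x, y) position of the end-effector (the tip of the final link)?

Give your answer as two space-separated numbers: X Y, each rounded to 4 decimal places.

joint[0] = (0.0000, 0.0000)  (base)
link 0: phi[0] = -20 = -20 deg
  cos(-20 deg) = 0.9397, sin(-20 deg) = -0.3420
  joint[1] = (0.0000, 0.0000) + 1.3 * (0.9397, -0.3420) = (0.0000 + 1.2216, 0.0000 + -0.4446) = (1.2216, -0.4446)
link 1: phi[1] = -20 + 180 = 160 deg
  cos(160 deg) = -0.9397, sin(160 deg) = 0.3420
  joint[2] = (1.2216, -0.4446) + 11.5 * (-0.9397, 0.3420) = (1.2216 + -10.8065, -0.4446 + 3.9332) = (-9.5849, 3.4886)
End effector: (-9.5849, 3.4886)

Answer: -9.5849 3.4886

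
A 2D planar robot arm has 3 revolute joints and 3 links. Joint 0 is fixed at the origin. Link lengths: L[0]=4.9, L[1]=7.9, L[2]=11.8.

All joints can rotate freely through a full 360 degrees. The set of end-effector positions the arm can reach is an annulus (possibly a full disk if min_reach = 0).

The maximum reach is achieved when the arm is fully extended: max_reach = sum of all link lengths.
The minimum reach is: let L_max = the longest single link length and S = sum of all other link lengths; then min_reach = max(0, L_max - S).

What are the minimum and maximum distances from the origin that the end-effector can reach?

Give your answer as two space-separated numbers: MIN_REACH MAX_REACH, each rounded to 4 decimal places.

Answer: 0.0000 24.6000

Derivation:
Link lengths: [4.9, 7.9, 11.8]
max_reach = 4.9 + 7.9 + 11.8 = 24.6
L_max = max([4.9, 7.9, 11.8]) = 11.8
S (sum of others) = 24.6 - 11.8 = 12.8
min_reach = max(0, 11.8 - 12.8) = max(0, -1) = 0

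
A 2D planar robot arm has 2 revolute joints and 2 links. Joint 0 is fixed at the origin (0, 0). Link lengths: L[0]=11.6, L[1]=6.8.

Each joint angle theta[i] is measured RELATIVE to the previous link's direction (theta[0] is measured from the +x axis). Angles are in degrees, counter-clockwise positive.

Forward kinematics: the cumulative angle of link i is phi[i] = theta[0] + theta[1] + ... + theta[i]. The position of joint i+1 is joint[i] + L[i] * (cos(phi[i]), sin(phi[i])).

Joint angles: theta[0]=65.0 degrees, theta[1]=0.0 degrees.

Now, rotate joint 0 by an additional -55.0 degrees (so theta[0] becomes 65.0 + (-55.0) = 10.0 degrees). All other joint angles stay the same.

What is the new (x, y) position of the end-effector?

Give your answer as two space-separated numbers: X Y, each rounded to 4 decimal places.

Answer: 18.1205 3.1951

Derivation:
joint[0] = (0.0000, 0.0000)  (base)
link 0: phi[0] = 10 = 10 deg
  cos(10 deg) = 0.9848, sin(10 deg) = 0.1736
  joint[1] = (0.0000, 0.0000) + 11.6 * (0.9848, 0.1736) = (0.0000 + 11.4238, 0.0000 + 2.0143) = (11.4238, 2.0143)
link 1: phi[1] = 10 + 0 = 10 deg
  cos(10 deg) = 0.9848, sin(10 deg) = 0.1736
  joint[2] = (11.4238, 2.0143) + 6.8 * (0.9848, 0.1736) = (11.4238 + 6.6967, 2.0143 + 1.1808) = (18.1205, 3.1951)
End effector: (18.1205, 3.1951)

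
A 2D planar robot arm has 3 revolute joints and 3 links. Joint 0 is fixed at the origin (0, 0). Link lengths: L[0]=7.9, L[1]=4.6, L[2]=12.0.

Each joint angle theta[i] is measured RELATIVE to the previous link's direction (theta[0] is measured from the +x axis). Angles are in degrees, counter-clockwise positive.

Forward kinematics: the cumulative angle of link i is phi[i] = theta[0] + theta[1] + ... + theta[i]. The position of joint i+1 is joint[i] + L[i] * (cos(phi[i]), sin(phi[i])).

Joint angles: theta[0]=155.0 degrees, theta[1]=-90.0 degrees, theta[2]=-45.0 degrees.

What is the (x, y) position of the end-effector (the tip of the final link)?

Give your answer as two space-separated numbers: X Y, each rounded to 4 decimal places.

joint[0] = (0.0000, 0.0000)  (base)
link 0: phi[0] = 155 = 155 deg
  cos(155 deg) = -0.9063, sin(155 deg) = 0.4226
  joint[1] = (0.0000, 0.0000) + 7.9 * (-0.9063, 0.4226) = (0.0000 + -7.1598, 0.0000 + 3.3387) = (-7.1598, 3.3387)
link 1: phi[1] = 155 + -90 = 65 deg
  cos(65 deg) = 0.4226, sin(65 deg) = 0.9063
  joint[2] = (-7.1598, 3.3387) + 4.6 * (0.4226, 0.9063) = (-7.1598 + 1.9440, 3.3387 + 4.1690) = (-5.2158, 7.5077)
link 2: phi[2] = 155 + -90 + -45 = 20 deg
  cos(20 deg) = 0.9397, sin(20 deg) = 0.3420
  joint[3] = (-5.2158, 7.5077) + 12 * (0.9397, 0.3420) = (-5.2158 + 11.2763, 7.5077 + 4.1042) = (6.0605, 11.6119)
End effector: (6.0605, 11.6119)

Answer: 6.0605 11.6119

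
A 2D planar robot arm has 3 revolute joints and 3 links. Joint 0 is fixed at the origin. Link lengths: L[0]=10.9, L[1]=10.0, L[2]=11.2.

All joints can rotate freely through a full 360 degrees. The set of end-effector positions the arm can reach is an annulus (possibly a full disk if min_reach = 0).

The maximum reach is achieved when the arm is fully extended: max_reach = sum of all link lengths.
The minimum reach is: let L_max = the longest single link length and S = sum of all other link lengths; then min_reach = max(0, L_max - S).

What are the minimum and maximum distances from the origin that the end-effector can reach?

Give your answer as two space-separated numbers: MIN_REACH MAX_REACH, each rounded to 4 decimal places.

Link lengths: [10.9, 10.0, 11.2]
max_reach = 10.9 + 10 + 11.2 = 32.1
L_max = max([10.9, 10.0, 11.2]) = 11.2
S (sum of others) = 32.1 - 11.2 = 20.9
min_reach = max(0, 11.2 - 20.9) = max(0, -9.7) = 0

Answer: 0.0000 32.1000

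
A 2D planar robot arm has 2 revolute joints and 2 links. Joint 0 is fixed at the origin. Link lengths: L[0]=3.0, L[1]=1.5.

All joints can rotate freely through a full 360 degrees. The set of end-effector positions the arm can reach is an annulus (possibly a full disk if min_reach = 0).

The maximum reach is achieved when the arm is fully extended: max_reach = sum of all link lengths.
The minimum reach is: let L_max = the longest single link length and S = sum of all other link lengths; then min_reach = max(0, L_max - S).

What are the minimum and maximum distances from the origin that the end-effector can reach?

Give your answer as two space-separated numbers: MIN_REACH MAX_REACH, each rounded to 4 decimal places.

Answer: 1.5000 4.5000

Derivation:
Link lengths: [3.0, 1.5]
max_reach = 3 + 1.5 = 4.5
L_max = max([3.0, 1.5]) = 3
S (sum of others) = 4.5 - 3 = 1.5
min_reach = max(0, 3 - 1.5) = max(0, 1.5) = 1.5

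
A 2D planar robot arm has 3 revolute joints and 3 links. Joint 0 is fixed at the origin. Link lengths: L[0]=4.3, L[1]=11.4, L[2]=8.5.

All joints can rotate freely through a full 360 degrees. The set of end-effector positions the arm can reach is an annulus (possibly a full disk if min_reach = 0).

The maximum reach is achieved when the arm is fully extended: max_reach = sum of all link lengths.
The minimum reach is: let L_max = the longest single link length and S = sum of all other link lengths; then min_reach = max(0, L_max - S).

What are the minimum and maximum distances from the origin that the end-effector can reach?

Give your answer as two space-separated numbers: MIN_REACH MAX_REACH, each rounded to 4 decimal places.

Link lengths: [4.3, 11.4, 8.5]
max_reach = 4.3 + 11.4 + 8.5 = 24.2
L_max = max([4.3, 11.4, 8.5]) = 11.4
S (sum of others) = 24.2 - 11.4 = 12.8
min_reach = max(0, 11.4 - 12.8) = max(0, -1.4) = 0

Answer: 0.0000 24.2000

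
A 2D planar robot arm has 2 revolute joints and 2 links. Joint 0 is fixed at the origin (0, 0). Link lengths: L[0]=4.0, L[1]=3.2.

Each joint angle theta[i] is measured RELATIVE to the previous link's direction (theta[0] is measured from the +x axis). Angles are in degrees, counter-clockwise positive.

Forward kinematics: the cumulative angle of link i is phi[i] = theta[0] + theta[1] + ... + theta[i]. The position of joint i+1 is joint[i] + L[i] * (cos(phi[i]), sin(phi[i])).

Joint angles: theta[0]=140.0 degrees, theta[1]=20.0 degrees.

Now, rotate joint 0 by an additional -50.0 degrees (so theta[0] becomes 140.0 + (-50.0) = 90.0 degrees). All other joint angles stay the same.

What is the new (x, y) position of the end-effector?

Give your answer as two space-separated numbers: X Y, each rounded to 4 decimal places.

Answer: -1.0945 7.0070

Derivation:
joint[0] = (0.0000, 0.0000)  (base)
link 0: phi[0] = 90 = 90 deg
  cos(90 deg) = 0.0000, sin(90 deg) = 1.0000
  joint[1] = (0.0000, 0.0000) + 4 * (0.0000, 1.0000) = (0.0000 + 0.0000, 0.0000 + 4.0000) = (0.0000, 4.0000)
link 1: phi[1] = 90 + 20 = 110 deg
  cos(110 deg) = -0.3420, sin(110 deg) = 0.9397
  joint[2] = (0.0000, 4.0000) + 3.2 * (-0.3420, 0.9397) = (0.0000 + -1.0945, 4.0000 + 3.0070) = (-1.0945, 7.0070)
End effector: (-1.0945, 7.0070)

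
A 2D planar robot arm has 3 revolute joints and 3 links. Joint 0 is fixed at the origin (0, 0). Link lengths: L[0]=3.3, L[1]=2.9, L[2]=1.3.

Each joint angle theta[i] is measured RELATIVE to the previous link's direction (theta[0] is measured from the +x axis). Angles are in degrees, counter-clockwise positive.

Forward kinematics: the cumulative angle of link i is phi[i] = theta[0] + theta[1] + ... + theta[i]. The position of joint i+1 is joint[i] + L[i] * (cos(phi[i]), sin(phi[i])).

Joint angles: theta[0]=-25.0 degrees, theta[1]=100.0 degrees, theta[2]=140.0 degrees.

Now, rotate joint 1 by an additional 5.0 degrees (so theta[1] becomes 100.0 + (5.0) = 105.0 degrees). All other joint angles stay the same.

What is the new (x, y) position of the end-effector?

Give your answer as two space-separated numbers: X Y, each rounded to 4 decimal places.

joint[0] = (0.0000, 0.0000)  (base)
link 0: phi[0] = -25 = -25 deg
  cos(-25 deg) = 0.9063, sin(-25 deg) = -0.4226
  joint[1] = (0.0000, 0.0000) + 3.3 * (0.9063, -0.4226) = (0.0000 + 2.9908, 0.0000 + -1.3946) = (2.9908, -1.3946)
link 1: phi[1] = -25 + 105 = 80 deg
  cos(80 deg) = 0.1736, sin(80 deg) = 0.9848
  joint[2] = (2.9908, -1.3946) + 2.9 * (0.1736, 0.9848) = (2.9908 + 0.5036, -1.3946 + 2.8559) = (3.4944, 1.4613)
link 2: phi[2] = -25 + 105 + 140 = 220 deg
  cos(220 deg) = -0.7660, sin(220 deg) = -0.6428
  joint[3] = (3.4944, 1.4613) + 1.3 * (-0.7660, -0.6428) = (3.4944 + -0.9959, 1.4613 + -0.8356) = (2.4985, 0.6257)
End effector: (2.4985, 0.6257)

Answer: 2.4985 0.6257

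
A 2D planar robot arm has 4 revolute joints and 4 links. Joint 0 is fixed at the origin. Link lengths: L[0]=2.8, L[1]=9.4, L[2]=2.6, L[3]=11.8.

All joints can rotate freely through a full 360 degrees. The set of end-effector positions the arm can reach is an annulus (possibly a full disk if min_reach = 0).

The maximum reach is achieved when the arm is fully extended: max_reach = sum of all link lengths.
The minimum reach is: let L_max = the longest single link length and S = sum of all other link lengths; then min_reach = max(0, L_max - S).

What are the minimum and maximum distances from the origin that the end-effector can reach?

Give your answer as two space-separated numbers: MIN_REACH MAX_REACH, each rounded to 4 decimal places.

Answer: 0.0000 26.6000

Derivation:
Link lengths: [2.8, 9.4, 2.6, 11.8]
max_reach = 2.8 + 9.4 + 2.6 + 11.8 = 26.6
L_max = max([2.8, 9.4, 2.6, 11.8]) = 11.8
S (sum of others) = 26.6 - 11.8 = 14.8
min_reach = max(0, 11.8 - 14.8) = max(0, -3) = 0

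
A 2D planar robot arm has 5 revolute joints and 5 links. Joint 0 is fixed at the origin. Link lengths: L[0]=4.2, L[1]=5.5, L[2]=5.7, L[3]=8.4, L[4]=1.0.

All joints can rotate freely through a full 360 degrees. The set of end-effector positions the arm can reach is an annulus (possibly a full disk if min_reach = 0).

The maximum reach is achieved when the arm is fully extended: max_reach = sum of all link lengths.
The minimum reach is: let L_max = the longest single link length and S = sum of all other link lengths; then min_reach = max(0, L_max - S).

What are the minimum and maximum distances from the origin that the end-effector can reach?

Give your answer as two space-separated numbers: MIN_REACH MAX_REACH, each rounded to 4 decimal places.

Answer: 0.0000 24.8000

Derivation:
Link lengths: [4.2, 5.5, 5.7, 8.4, 1.0]
max_reach = 4.2 + 5.5 + 5.7 + 8.4 + 1 = 24.8
L_max = max([4.2, 5.5, 5.7, 8.4, 1.0]) = 8.4
S (sum of others) = 24.8 - 8.4 = 16.4
min_reach = max(0, 8.4 - 16.4) = max(0, -8) = 0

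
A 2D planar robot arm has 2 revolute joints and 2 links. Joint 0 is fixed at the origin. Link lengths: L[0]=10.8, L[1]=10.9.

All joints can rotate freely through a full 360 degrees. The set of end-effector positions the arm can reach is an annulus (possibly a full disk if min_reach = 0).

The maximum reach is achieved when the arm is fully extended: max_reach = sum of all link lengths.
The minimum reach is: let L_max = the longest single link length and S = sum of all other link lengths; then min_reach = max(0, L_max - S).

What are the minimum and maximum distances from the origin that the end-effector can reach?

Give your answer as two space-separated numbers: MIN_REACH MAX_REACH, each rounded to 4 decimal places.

Link lengths: [10.8, 10.9]
max_reach = 10.8 + 10.9 = 21.7
L_max = max([10.8, 10.9]) = 10.9
S (sum of others) = 21.7 - 10.9 = 10.8
min_reach = max(0, 10.9 - 10.8) = max(0, 0.1) = 0.1

Answer: 0.1000 21.7000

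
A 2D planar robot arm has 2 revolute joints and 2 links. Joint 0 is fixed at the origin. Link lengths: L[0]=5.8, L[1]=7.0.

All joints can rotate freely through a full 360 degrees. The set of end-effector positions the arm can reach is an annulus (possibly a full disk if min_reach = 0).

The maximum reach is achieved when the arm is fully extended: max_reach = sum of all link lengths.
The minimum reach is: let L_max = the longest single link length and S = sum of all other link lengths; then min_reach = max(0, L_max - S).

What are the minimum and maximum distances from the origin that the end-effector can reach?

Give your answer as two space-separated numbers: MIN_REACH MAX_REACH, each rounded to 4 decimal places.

Link lengths: [5.8, 7.0]
max_reach = 5.8 + 7 = 12.8
L_max = max([5.8, 7.0]) = 7
S (sum of others) = 12.8 - 7 = 5.8
min_reach = max(0, 7 - 5.8) = max(0, 1.2) = 1.2

Answer: 1.2000 12.8000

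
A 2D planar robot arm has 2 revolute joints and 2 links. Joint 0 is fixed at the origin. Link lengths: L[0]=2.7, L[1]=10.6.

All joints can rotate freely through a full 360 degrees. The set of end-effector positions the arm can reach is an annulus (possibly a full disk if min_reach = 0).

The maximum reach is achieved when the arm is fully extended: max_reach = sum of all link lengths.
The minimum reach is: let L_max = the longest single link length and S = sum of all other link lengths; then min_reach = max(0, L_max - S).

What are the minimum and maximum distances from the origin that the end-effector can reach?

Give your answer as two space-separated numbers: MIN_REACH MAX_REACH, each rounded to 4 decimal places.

Answer: 7.9000 13.3000

Derivation:
Link lengths: [2.7, 10.6]
max_reach = 2.7 + 10.6 = 13.3
L_max = max([2.7, 10.6]) = 10.6
S (sum of others) = 13.3 - 10.6 = 2.7
min_reach = max(0, 10.6 - 2.7) = max(0, 7.9) = 7.9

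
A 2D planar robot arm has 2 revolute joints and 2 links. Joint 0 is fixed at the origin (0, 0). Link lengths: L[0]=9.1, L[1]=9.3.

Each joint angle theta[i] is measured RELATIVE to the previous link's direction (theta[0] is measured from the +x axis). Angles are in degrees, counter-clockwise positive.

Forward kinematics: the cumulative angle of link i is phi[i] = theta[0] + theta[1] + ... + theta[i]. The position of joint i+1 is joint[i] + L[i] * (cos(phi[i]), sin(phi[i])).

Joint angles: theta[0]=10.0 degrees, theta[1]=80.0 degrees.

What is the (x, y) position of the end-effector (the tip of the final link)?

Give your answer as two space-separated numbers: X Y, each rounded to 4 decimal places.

joint[0] = (0.0000, 0.0000)  (base)
link 0: phi[0] = 10 = 10 deg
  cos(10 deg) = 0.9848, sin(10 deg) = 0.1736
  joint[1] = (0.0000, 0.0000) + 9.1 * (0.9848, 0.1736) = (0.0000 + 8.9618, 0.0000 + 1.5802) = (8.9618, 1.5802)
link 1: phi[1] = 10 + 80 = 90 deg
  cos(90 deg) = 0.0000, sin(90 deg) = 1.0000
  joint[2] = (8.9618, 1.5802) + 9.3 * (0.0000, 1.0000) = (8.9618 + 0.0000, 1.5802 + 9.3000) = (8.9618, 10.8802)
End effector: (8.9618, 10.8802)

Answer: 8.9618 10.8802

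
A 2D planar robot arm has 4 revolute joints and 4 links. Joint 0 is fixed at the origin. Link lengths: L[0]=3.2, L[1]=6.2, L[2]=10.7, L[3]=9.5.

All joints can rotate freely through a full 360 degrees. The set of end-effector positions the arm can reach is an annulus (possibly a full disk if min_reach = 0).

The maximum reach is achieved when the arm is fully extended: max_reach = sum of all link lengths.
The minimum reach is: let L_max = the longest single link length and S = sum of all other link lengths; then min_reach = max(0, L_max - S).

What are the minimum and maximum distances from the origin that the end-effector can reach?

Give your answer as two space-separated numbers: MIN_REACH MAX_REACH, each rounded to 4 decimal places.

Link lengths: [3.2, 6.2, 10.7, 9.5]
max_reach = 3.2 + 6.2 + 10.7 + 9.5 = 29.6
L_max = max([3.2, 6.2, 10.7, 9.5]) = 10.7
S (sum of others) = 29.6 - 10.7 = 18.9
min_reach = max(0, 10.7 - 18.9) = max(0, -8.2) = 0

Answer: 0.0000 29.6000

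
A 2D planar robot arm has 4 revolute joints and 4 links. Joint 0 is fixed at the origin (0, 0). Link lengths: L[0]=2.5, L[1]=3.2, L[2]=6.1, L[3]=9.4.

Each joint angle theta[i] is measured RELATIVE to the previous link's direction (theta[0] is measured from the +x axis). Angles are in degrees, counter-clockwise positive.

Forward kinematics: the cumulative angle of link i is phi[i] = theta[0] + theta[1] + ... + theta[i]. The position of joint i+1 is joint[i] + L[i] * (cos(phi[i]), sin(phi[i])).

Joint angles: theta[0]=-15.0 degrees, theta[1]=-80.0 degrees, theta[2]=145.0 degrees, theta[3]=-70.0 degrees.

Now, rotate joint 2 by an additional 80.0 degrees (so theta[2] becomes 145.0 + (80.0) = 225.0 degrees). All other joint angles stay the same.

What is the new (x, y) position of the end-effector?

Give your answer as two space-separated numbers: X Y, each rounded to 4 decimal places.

joint[0] = (0.0000, 0.0000)  (base)
link 0: phi[0] = -15 = -15 deg
  cos(-15 deg) = 0.9659, sin(-15 deg) = -0.2588
  joint[1] = (0.0000, 0.0000) + 2.5 * (0.9659, -0.2588) = (0.0000 + 2.4148, 0.0000 + -0.6470) = (2.4148, -0.6470)
link 1: phi[1] = -15 + -80 = -95 deg
  cos(-95 deg) = -0.0872, sin(-95 deg) = -0.9962
  joint[2] = (2.4148, -0.6470) + 3.2 * (-0.0872, -0.9962) = (2.4148 + -0.2789, -0.6470 + -3.1878) = (2.1359, -3.8349)
link 2: phi[2] = -15 + -80 + 225 = 130 deg
  cos(130 deg) = -0.6428, sin(130 deg) = 0.7660
  joint[3] = (2.1359, -3.8349) + 6.1 * (-0.6428, 0.7660) = (2.1359 + -3.9210, -3.8349 + 4.6729) = (-1.7851, 0.8380)
link 3: phi[3] = -15 + -80 + 225 + -70 = 60 deg
  cos(60 deg) = 0.5000, sin(60 deg) = 0.8660
  joint[4] = (-1.7851, 0.8380) + 9.4 * (0.5000, 0.8660) = (-1.7851 + 4.7000, 0.8380 + 8.1406) = (2.9149, 8.9786)
End effector: (2.9149, 8.9786)

Answer: 2.9149 8.9786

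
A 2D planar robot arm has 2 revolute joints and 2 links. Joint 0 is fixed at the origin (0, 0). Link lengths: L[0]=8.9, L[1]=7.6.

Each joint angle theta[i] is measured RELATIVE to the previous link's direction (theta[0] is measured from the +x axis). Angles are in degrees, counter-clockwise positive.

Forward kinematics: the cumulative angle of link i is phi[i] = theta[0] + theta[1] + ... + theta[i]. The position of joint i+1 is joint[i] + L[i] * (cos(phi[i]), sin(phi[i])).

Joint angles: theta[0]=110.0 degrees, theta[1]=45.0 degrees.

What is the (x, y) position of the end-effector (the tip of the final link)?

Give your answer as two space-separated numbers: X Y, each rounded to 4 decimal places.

Answer: -9.9319 11.5752

Derivation:
joint[0] = (0.0000, 0.0000)  (base)
link 0: phi[0] = 110 = 110 deg
  cos(110 deg) = -0.3420, sin(110 deg) = 0.9397
  joint[1] = (0.0000, 0.0000) + 8.9 * (-0.3420, 0.9397) = (0.0000 + -3.0440, 0.0000 + 8.3633) = (-3.0440, 8.3633)
link 1: phi[1] = 110 + 45 = 155 deg
  cos(155 deg) = -0.9063, sin(155 deg) = 0.4226
  joint[2] = (-3.0440, 8.3633) + 7.6 * (-0.9063, 0.4226) = (-3.0440 + -6.8879, 8.3633 + 3.2119) = (-9.9319, 11.5752)
End effector: (-9.9319, 11.5752)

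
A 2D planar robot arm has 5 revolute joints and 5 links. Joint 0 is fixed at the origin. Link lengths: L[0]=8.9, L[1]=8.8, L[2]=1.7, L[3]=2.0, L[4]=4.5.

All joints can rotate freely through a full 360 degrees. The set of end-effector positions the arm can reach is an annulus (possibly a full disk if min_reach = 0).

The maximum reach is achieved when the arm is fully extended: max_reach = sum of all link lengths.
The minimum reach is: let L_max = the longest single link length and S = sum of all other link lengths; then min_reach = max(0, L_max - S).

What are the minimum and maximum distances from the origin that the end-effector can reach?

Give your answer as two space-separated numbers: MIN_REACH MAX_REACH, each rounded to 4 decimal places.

Answer: 0.0000 25.9000

Derivation:
Link lengths: [8.9, 8.8, 1.7, 2.0, 4.5]
max_reach = 8.9 + 8.8 + 1.7 + 2 + 4.5 = 25.9
L_max = max([8.9, 8.8, 1.7, 2.0, 4.5]) = 8.9
S (sum of others) = 25.9 - 8.9 = 17
min_reach = max(0, 8.9 - 17) = max(0, -8.1) = 0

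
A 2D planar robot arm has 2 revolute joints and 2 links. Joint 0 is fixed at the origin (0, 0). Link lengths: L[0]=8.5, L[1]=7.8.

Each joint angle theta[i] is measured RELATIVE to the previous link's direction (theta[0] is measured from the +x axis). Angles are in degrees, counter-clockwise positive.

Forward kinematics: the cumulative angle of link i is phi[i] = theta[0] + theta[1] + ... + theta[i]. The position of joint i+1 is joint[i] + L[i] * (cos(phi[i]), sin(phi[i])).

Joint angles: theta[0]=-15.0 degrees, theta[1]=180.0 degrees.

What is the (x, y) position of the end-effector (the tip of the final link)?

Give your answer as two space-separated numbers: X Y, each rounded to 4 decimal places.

joint[0] = (0.0000, 0.0000)  (base)
link 0: phi[0] = -15 = -15 deg
  cos(-15 deg) = 0.9659, sin(-15 deg) = -0.2588
  joint[1] = (0.0000, 0.0000) + 8.5 * (0.9659, -0.2588) = (0.0000 + 8.2104, 0.0000 + -2.2000) = (8.2104, -2.2000)
link 1: phi[1] = -15 + 180 = 165 deg
  cos(165 deg) = -0.9659, sin(165 deg) = 0.2588
  joint[2] = (8.2104, -2.2000) + 7.8 * (-0.9659, 0.2588) = (8.2104 + -7.5342, -2.2000 + 2.0188) = (0.6761, -0.1812)
End effector: (0.6761, -0.1812)

Answer: 0.6761 -0.1812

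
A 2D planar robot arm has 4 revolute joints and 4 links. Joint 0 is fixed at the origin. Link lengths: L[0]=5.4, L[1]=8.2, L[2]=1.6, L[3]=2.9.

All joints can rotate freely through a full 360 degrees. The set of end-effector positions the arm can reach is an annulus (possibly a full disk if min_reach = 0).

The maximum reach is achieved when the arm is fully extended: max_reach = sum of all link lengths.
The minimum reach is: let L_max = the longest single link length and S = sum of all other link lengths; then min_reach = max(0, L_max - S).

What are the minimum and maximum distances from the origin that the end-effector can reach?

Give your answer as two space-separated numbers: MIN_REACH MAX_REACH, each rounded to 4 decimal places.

Link lengths: [5.4, 8.2, 1.6, 2.9]
max_reach = 5.4 + 8.2 + 1.6 + 2.9 = 18.1
L_max = max([5.4, 8.2, 1.6, 2.9]) = 8.2
S (sum of others) = 18.1 - 8.2 = 9.9
min_reach = max(0, 8.2 - 9.9) = max(0, -1.7) = 0

Answer: 0.0000 18.1000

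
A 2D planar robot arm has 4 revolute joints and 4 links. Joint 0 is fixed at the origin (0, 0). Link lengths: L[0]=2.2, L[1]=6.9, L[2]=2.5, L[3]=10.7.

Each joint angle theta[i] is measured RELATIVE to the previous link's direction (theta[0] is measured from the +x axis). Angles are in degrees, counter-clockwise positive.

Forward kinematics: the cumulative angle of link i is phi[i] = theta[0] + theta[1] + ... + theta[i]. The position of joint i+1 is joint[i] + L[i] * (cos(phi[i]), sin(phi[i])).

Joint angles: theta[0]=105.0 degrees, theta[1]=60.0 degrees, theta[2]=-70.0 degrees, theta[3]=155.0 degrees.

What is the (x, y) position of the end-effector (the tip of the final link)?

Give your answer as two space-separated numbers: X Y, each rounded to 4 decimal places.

joint[0] = (0.0000, 0.0000)  (base)
link 0: phi[0] = 105 = 105 deg
  cos(105 deg) = -0.2588, sin(105 deg) = 0.9659
  joint[1] = (0.0000, 0.0000) + 2.2 * (-0.2588, 0.9659) = (0.0000 + -0.5694, 0.0000 + 2.1250) = (-0.5694, 2.1250)
link 1: phi[1] = 105 + 60 = 165 deg
  cos(165 deg) = -0.9659, sin(165 deg) = 0.2588
  joint[2] = (-0.5694, 2.1250) + 6.9 * (-0.9659, 0.2588) = (-0.5694 + -6.6649, 2.1250 + 1.7859) = (-7.2343, 3.9109)
link 2: phi[2] = 105 + 60 + -70 = 95 deg
  cos(95 deg) = -0.0872, sin(95 deg) = 0.9962
  joint[3] = (-7.2343, 3.9109) + 2.5 * (-0.0872, 0.9962) = (-7.2343 + -0.2179, 3.9109 + 2.4905) = (-7.4522, 6.4014)
link 3: phi[3] = 105 + 60 + -70 + 155 = 250 deg
  cos(250 deg) = -0.3420, sin(250 deg) = -0.9397
  joint[4] = (-7.4522, 6.4014) + 10.7 * (-0.3420, -0.9397) = (-7.4522 + -3.6596, 6.4014 + -10.0547) = (-11.1118, -3.6533)
End effector: (-11.1118, -3.6533)

Answer: -11.1118 -3.6533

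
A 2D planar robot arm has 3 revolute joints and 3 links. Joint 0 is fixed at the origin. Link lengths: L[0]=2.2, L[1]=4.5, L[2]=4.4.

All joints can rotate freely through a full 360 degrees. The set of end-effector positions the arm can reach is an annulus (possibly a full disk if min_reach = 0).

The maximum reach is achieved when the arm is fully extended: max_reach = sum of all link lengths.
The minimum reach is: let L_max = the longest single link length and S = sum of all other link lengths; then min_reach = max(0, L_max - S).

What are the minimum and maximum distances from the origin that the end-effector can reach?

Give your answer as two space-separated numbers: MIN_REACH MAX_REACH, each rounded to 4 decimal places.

Link lengths: [2.2, 4.5, 4.4]
max_reach = 2.2 + 4.5 + 4.4 = 11.1
L_max = max([2.2, 4.5, 4.4]) = 4.5
S (sum of others) = 11.1 - 4.5 = 6.6
min_reach = max(0, 4.5 - 6.6) = max(0, -2.1) = 0

Answer: 0.0000 11.1000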